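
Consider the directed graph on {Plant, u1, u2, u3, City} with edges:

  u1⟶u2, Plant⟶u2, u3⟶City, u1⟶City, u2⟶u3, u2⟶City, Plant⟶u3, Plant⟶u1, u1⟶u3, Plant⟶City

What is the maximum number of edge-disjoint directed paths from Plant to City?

4

Assign every edge capacity 1; by Menger, the answer equals the max flow.
Path Plant→City (+1); total 1.
Path Plant→u1→City (+1); total 2.
Path Plant→u2→City (+1); total 3.
Path Plant→u3→City (+1); total 4.
No residual Plant→City path; max flow = 4.
Certifying cut of size 4: {Plant→City, Plant→u1, Plant→u2, Plant→u3}.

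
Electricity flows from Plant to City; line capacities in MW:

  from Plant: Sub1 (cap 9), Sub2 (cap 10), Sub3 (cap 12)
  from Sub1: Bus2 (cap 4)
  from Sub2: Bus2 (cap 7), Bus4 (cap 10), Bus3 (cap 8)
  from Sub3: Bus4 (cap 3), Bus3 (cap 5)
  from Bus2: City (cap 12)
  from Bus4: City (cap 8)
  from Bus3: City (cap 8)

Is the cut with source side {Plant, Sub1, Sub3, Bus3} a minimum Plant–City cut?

Given cut capacity: 10 + 4 + 3 + 8 = 25.
Augment Plant→Sub1→Bus2→City: bottleneck 4, flow now 4.
Augment Plant→Sub2→Bus2→City: bottleneck 7, flow now 11.
Augment Plant→Sub2→Bus4→City: bottleneck 3, flow now 14.
Augment Plant→Sub3→Bus4→City: bottleneck 3, flow now 17.
Augment Plant→Sub3→Bus3→City: bottleneck 5, flow now 22.
No augmenting path remains; maximum flow = 22.
In the residual graph, reachable from Plant: {Plant, Sub1, Sub3}.
Min-cut edges: Plant→Sub2 (10), Sub1→Bus2 (4), Sub3→Bus4 (3), Sub3→Bus3 (5); capacity 10 + 4 + 3 + 5 = 22.
Cut capacity 25 exceeds the max flow 22, so it is not minimum.

No — its capacity is 25, but the minimum cut has capacity 22.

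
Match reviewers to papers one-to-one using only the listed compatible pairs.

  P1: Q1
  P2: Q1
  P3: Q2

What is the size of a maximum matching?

2

Unit-capacity flow: source→left, listed edges, right→sink; max matching = max flow.
Augmenting path P1→Q1 (+1); matched 1.
Augmenting path P3→Q2 (+1); matched 2.
No augmenting path remains; maximum matching = 2.
König certificate: {P3, Q1} is a vertex cover of size 2 (every listed pair touches it), so no matching can be larger.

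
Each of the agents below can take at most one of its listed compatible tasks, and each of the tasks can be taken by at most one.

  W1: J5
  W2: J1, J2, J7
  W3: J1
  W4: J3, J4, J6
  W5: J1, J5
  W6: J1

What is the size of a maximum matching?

4

Unit-capacity flow: source→left, listed edges, right→sink; max matching = max flow.
Augmenting path W1→J5 (+1); matched 1.
Augmenting path W2→J1 (+1); matched 2.
Augmenting path W4→J3 (+1); matched 3.
Augmenting path W3→J1→W2→J2 (+1); matched 4.
No augmenting path remains; maximum matching = 4.
König certificate: {W2, W4, J1, J5} is a vertex cover of size 4 (every listed pair touches it), so no matching can be larger.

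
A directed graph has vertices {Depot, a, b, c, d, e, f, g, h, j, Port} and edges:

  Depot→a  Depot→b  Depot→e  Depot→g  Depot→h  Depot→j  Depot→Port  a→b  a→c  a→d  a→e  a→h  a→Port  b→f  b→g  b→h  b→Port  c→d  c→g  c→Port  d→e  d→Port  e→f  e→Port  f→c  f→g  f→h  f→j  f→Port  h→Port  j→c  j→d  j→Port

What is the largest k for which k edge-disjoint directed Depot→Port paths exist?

6

Assign every edge capacity 1; by Menger, the answer equals the max flow.
Path Depot→Port (+1); total 1.
Path Depot→a→Port (+1); total 2.
Path Depot→b→Port (+1); total 3.
Path Depot→e→Port (+1); total 4.
Path Depot→h→Port (+1); total 5.
Path Depot→j→Port (+1); total 6.
No residual Depot→Port path; max flow = 6.
Certifying cut of size 6: {Depot→Port, Depot→a, Depot→b, Depot→e, Depot→h, Depot→j}.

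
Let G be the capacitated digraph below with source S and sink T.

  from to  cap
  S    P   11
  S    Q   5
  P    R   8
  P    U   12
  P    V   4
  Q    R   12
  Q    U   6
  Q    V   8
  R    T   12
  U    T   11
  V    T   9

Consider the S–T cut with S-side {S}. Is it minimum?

Given cut capacity: 11 + 5 = 16.
Augment S→P→R→T: bottleneck 8, flow now 8.
Augment S→P→U→T: bottleneck 3, flow now 11.
Augment S→Q→R→T: bottleneck 4, flow now 15.
Augment S→Q→U→T: bottleneck 1, flow now 16.
No augmenting path remains; maximum flow = 16.
Cut capacity 16 equals the max flow, so it is a minimum cut.

Yes — it is a minimum cut (capacity 16).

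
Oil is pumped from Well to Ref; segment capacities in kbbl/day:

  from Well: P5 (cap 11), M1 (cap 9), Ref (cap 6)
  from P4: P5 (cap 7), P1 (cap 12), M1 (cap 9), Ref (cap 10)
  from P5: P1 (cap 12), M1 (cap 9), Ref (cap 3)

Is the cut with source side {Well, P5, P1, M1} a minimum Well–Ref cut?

Given cut capacity: 6 + 3 = 9.
Augment Well→Ref: bottleneck 6, flow now 6.
Augment Well→P5→Ref: bottleneck 3, flow now 9.
No augmenting path remains; maximum flow = 9.
Cut capacity 9 equals the max flow, so it is a minimum cut.

Yes — it is a minimum cut (capacity 9).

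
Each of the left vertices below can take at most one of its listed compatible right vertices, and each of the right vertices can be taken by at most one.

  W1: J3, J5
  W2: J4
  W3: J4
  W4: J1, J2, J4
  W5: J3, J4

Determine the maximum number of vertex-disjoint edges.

Unit-capacity flow: source→left, listed edges, right→sink; max matching = max flow.
Augmenting path W1→J3 (+1); matched 1.
Augmenting path W2→J4 (+1); matched 2.
Augmenting path W4→J1 (+1); matched 3.
Augmenting path W5→J3→W1→J5 (+1); matched 4.
No augmenting path remains; maximum matching = 4.
König certificate: {W1, W4, W5, J4} is a vertex cover of size 4 (every listed pair touches it), so no matching can be larger.

4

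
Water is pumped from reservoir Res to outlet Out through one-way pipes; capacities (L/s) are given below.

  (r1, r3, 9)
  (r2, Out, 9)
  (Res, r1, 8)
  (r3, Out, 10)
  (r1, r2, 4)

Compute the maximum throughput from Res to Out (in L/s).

8

Augment Res→r1→r2→Out: bottleneck 4, flow now 4.
Augment Res→r1→r3→Out: bottleneck 4, flow now 8.
No augmenting path remains; maximum flow = 8.
In the residual graph, reachable from Res: {Res}.
Min-cut edges: Res→r1 (8); capacity 8 = 8.
This cut is saturated, so no flow can exceed 8.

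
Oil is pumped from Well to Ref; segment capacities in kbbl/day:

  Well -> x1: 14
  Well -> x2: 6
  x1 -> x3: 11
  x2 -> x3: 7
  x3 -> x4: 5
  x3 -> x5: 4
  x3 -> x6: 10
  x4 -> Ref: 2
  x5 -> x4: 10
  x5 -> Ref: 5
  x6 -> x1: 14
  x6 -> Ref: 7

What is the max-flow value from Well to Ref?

13

Augment Well→x1→x3→x4→Ref: bottleneck 2, flow now 2.
Augment Well→x1→x3→x5→Ref: bottleneck 4, flow now 6.
Augment Well→x1→x3→x6→Ref: bottleneck 5, flow now 11.
Augment Well→x2→x3→x6→Ref: bottleneck 2, flow now 13.
No augmenting path remains; maximum flow = 13.
In the residual graph, reachable from Well: {Well, x1, x2, x3, x4, x6}.
Min-cut edges: x3→x5 (4), x4→Ref (2), x6→Ref (7); capacity 4 + 2 + 7 = 13.
This cut is saturated, so no flow can exceed 13.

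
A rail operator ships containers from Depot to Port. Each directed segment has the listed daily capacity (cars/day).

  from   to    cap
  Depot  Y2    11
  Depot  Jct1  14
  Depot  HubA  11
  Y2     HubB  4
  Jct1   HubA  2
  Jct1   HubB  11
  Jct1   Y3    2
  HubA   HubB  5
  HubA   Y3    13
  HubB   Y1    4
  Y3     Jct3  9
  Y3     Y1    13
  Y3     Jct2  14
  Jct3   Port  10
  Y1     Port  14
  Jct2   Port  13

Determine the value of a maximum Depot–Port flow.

19

Augment Depot→Y2→HubB→Y1→Port: bottleneck 4, flow now 4.
Augment Depot→Jct1→Y3→Jct3→Port: bottleneck 2, flow now 6.
Augment Depot→HubA→Y3→Jct3→Port: bottleneck 7, flow now 13.
Augment Depot→HubA→Y3→Y1→Port: bottleneck 4, flow now 17.
Augment Depot→Jct1→HubA→Y3→Y1→Port: bottleneck 2, flow now 19.
No augmenting path remains; maximum flow = 19.
In the residual graph, reachable from Depot: {Depot, Y2, Jct1, HubB}.
Min-cut edges: Depot→HubA (11), Jct1→HubA (2), Jct1→Y3 (2), HubB→Y1 (4); capacity 11 + 2 + 2 + 4 = 19.
This cut is saturated, so no flow can exceed 19.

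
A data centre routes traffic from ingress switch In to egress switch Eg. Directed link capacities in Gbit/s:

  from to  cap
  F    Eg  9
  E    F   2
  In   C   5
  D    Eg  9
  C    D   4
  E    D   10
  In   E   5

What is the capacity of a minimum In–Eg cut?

9

Augment In→C→D→Eg: bottleneck 4, flow now 4.
Augment In→E→F→Eg: bottleneck 2, flow now 6.
Augment In→E→D→Eg: bottleneck 3, flow now 9.
No augmenting path remains; maximum flow = 9.
By max-flow min-cut, the minimum cut capacity equals the max flow.
In the residual graph, reachable from In: {In, C}.
Min-cut edges: In→E (5), C→D (4); capacity 5 + 4 = 9.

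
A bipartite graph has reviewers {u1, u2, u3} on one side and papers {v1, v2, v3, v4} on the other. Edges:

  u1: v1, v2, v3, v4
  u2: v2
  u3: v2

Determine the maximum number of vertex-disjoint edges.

2

Unit-capacity flow: source→left, listed edges, right→sink; max matching = max flow.
Augmenting path u1→v1 (+1); matched 1.
Augmenting path u2→v2 (+1); matched 2.
No augmenting path remains; maximum matching = 2.
König certificate: {u1, v2} is a vertex cover of size 2 (every listed pair touches it), so no matching can be larger.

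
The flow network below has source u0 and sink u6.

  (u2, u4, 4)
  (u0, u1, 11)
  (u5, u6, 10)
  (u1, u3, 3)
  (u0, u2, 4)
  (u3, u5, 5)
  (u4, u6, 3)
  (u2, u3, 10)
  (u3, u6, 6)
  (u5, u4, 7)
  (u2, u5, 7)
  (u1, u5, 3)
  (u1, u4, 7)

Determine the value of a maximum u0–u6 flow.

Augment u0→u1→u3→u6: bottleneck 3, flow now 3.
Augment u0→u1→u4→u6: bottleneck 3, flow now 6.
Augment u0→u1→u5→u6: bottleneck 3, flow now 9.
Augment u0→u2→u3→u6: bottleneck 3, flow now 12.
Augment u0→u2→u5→u6: bottleneck 1, flow now 13.
No augmenting path remains; maximum flow = 13.
In the residual graph, reachable from u0: {u0, u1, u4}.
Min-cut edges: u0→u2 (4), u1→u3 (3), u1→u5 (3), u4→u6 (3); capacity 4 + 3 + 3 + 3 = 13.
This cut is saturated, so no flow can exceed 13.

13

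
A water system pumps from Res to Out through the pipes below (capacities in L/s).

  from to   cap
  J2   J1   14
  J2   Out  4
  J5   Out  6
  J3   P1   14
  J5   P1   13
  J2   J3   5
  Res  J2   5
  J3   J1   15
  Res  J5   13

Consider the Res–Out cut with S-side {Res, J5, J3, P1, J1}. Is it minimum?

Given cut capacity: 5 + 6 = 11.
Augment Res→J5→Out: bottleneck 6, flow now 6.
Augment Res→J2→Out: bottleneck 4, flow now 10.
No augmenting path remains; maximum flow = 10.
In the residual graph, reachable from Res: {Res, J5, J2, J3, P1, J1}.
Min-cut edges: J5→Out (6), J2→Out (4); capacity 6 + 4 = 10.
Cut capacity 11 exceeds the max flow 10, so it is not minimum.

No — its capacity is 11, but the minimum cut has capacity 10.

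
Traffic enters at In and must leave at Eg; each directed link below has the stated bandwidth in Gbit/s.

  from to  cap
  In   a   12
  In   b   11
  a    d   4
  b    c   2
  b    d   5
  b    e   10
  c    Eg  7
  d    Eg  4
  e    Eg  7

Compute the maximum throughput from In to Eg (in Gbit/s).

Augment In→a→d→Eg: bottleneck 4, flow now 4.
Augment In→b→c→Eg: bottleneck 2, flow now 6.
Augment In→b→e→Eg: bottleneck 7, flow now 13.
No augmenting path remains; maximum flow = 13.
In the residual graph, reachable from In: {In, a, b, d, e}.
Min-cut edges: b→c (2), d→Eg (4), e→Eg (7); capacity 2 + 4 + 7 = 13.
This cut is saturated, so no flow can exceed 13.

13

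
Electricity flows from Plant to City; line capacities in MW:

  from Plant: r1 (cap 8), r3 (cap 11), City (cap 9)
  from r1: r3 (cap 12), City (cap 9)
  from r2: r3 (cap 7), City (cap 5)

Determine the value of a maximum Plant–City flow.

17

Augment Plant→City: bottleneck 9, flow now 9.
Augment Plant→r1→City: bottleneck 8, flow now 17.
No augmenting path remains; maximum flow = 17.
In the residual graph, reachable from Plant: {Plant, r3}.
Min-cut edges: Plant→r1 (8), Plant→City (9); capacity 8 + 9 = 17.
This cut is saturated, so no flow can exceed 17.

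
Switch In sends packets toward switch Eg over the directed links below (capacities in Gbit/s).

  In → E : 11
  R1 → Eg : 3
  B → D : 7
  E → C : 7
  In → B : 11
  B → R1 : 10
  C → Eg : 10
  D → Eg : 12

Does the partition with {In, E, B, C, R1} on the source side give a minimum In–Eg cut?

No — its capacity is 20, but the minimum cut has capacity 17.

Given cut capacity: 7 + 10 + 3 = 20.
Augment In→E→C→Eg: bottleneck 7, flow now 7.
Augment In→B→D→Eg: bottleneck 7, flow now 14.
Augment In→B→R1→Eg: bottleneck 3, flow now 17.
No augmenting path remains; maximum flow = 17.
In the residual graph, reachable from In: {In, E, B, R1}.
Min-cut edges: E→C (7), B→D (7), R1→Eg (3); capacity 7 + 7 + 3 = 17.
Cut capacity 20 exceeds the max flow 17, so it is not minimum.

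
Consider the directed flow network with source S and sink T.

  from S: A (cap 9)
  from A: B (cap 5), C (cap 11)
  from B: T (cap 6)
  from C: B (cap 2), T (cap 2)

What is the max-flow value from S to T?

8

Augment S→A→B→T: bottleneck 5, flow now 5.
Augment S→A→C→T: bottleneck 2, flow now 7.
Augment S→A→C→B→T: bottleneck 1, flow now 8.
No augmenting path remains; maximum flow = 8.
In the residual graph, reachable from S: {S, A, B, C}.
Min-cut edges: B→T (6), C→T (2); capacity 6 + 2 = 8.
This cut is saturated, so no flow can exceed 8.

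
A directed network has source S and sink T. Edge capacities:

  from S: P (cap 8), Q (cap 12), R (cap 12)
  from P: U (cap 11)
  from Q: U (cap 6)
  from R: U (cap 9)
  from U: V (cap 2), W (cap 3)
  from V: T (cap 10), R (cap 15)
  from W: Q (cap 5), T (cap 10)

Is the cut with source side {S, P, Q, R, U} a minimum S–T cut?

Yes — it is a minimum cut (capacity 5).

Given cut capacity: 2 + 3 = 5.
Augment S→P→U→V→T: bottleneck 2, flow now 2.
Augment S→P→U→W→T: bottleneck 3, flow now 5.
No augmenting path remains; maximum flow = 5.
Cut capacity 5 equals the max flow, so it is a minimum cut.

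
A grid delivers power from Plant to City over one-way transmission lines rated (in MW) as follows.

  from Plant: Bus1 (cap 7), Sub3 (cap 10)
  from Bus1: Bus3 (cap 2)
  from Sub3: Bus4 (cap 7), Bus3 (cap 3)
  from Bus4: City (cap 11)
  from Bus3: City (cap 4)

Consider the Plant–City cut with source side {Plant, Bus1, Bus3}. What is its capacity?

14

Edges leaving {Plant, Bus1, Bus3}: Plant→Sub3 (10), Bus3→City (4).
Cut capacity = 10 + 4 = 14.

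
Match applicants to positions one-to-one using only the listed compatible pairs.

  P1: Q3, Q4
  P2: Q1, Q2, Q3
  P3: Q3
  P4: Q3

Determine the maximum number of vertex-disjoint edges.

3

Unit-capacity flow: source→left, listed edges, right→sink; max matching = max flow.
Augmenting path P1→Q3 (+1); matched 1.
Augmenting path P2→Q1 (+1); matched 2.
Augmenting path P3→Q3→P1→Q4 (+1); matched 3.
No augmenting path remains; maximum matching = 3.
König certificate: {P1, P2, Q3} is a vertex cover of size 3 (every listed pair touches it), so no matching can be larger.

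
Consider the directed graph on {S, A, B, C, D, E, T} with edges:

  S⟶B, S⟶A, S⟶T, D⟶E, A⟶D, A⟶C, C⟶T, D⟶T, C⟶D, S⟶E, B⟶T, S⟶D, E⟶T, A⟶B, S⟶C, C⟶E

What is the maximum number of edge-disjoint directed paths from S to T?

Assign every edge capacity 1; by Menger, the answer equals the max flow.
Path S→T (+1); total 1.
Path S→B→T (+1); total 2.
Path S→C→T (+1); total 3.
Path S→D→T (+1); total 4.
Path S→E→T (+1); total 5.
No residual S→T path; max flow = 5.
Certifying cut of size 5: {B→T, C→T, D→T, E→T, S→T}.

5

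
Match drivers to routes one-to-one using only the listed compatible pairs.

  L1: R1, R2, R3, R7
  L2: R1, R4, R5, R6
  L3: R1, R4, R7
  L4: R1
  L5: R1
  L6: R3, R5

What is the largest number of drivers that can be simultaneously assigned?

5

Unit-capacity flow: source→left, listed edges, right→sink; max matching = max flow.
Augmenting path L1→R1 (+1); matched 1.
Augmenting path L2→R4 (+1); matched 2.
Augmenting path L3→R7 (+1); matched 3.
Augmenting path L6→R3 (+1); matched 4.
Augmenting path L4→R1→L1→R2 (+1); matched 5.
No augmenting path remains; maximum matching = 5.
König certificate: {L1, L2, L3, L6, R1} is a vertex cover of size 5 (every listed pair touches it), so no matching can be larger.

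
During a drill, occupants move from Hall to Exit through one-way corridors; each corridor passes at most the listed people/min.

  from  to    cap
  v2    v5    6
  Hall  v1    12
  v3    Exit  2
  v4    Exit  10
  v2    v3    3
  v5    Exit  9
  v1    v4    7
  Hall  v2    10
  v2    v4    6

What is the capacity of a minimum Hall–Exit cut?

17

Augment Hall→v1→v4→Exit: bottleneck 7, flow now 7.
Augment Hall→v2→v3→Exit: bottleneck 2, flow now 9.
Augment Hall→v2→v4→Exit: bottleneck 3, flow now 12.
Augment Hall→v2→v5→Exit: bottleneck 5, flow now 17.
No augmenting path remains; maximum flow = 17.
By max-flow min-cut, the minimum cut capacity equals the max flow.
In the residual graph, reachable from Hall: {Hall, v1}.
Min-cut edges: Hall→v2 (10), v1→v4 (7); capacity 10 + 7 = 17.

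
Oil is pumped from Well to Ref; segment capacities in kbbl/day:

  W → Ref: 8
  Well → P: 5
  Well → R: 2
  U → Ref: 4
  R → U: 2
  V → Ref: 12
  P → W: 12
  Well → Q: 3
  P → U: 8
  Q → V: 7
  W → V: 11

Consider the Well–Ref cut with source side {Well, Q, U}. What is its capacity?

18

Edges leaving {Well, Q, U}: Well→P (5), Well→R (2), Q→V (7), U→Ref (4).
Cut capacity = 5 + 2 + 7 + 4 = 18.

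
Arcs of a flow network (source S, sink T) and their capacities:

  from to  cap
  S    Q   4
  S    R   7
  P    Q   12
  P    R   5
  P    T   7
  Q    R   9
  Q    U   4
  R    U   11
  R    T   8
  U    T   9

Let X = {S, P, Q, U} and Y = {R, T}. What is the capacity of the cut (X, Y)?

37

Edges leaving {S, P, Q, U}: S→R (7), P→R (5), P→T (7), Q→R (9), U→T (9).
Cut capacity = 7 + 5 + 7 + 9 + 9 = 37.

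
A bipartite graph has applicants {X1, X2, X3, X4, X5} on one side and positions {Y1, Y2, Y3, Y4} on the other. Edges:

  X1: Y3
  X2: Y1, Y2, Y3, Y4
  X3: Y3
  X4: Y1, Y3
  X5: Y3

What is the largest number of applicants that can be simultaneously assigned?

3

Unit-capacity flow: source→left, listed edges, right→sink; max matching = max flow.
Augmenting path X1→Y3 (+1); matched 1.
Augmenting path X2→Y1 (+1); matched 2.
Augmenting path X4→Y1→X2→Y2 (+1); matched 3.
No augmenting path remains; maximum matching = 3.
König certificate: {X2, X4, Y3} is a vertex cover of size 3 (every listed pair touches it), so no matching can be larger.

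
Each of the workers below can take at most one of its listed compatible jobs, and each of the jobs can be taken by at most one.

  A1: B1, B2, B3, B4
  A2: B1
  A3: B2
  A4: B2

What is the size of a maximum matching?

3

Unit-capacity flow: source→left, listed edges, right→sink; max matching = max flow.
Augmenting path A1→B1 (+1); matched 1.
Augmenting path A3→B2 (+1); matched 2.
Augmenting path A2→B1→A1→B3 (+1); matched 3.
No augmenting path remains; maximum matching = 3.
König certificate: {A1, A2, B2} is a vertex cover of size 3 (every listed pair touches it), so no matching can be larger.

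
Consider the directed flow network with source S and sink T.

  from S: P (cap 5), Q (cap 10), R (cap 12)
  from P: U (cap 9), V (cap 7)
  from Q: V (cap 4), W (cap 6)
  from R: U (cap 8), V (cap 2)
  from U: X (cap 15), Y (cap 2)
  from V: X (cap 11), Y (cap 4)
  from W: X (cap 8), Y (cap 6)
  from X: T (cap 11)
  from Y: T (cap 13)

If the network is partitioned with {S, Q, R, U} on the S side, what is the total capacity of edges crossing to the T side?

34

Edges leaving {S, Q, R, U}: S→P (5), Q→V (4), Q→W (6), R→V (2), U→X (15), U→Y (2).
Cut capacity = 5 + 4 + 6 + 2 + 15 + 2 = 34.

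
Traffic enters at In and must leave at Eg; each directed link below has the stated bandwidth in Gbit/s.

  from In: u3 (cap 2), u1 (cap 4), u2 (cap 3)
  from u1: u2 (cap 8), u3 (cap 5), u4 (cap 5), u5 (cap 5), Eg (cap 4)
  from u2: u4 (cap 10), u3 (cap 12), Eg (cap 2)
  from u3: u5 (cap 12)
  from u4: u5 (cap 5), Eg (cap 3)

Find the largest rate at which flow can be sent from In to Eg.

7

Augment In→u1→Eg: bottleneck 4, flow now 4.
Augment In→u2→Eg: bottleneck 2, flow now 6.
Augment In→u2→u4→Eg: bottleneck 1, flow now 7.
No augmenting path remains; maximum flow = 7.
In the residual graph, reachable from In: {In, u3, u5}.
Min-cut edges: In→u1 (4), In→u2 (3); capacity 4 + 3 = 7.
This cut is saturated, so no flow can exceed 7.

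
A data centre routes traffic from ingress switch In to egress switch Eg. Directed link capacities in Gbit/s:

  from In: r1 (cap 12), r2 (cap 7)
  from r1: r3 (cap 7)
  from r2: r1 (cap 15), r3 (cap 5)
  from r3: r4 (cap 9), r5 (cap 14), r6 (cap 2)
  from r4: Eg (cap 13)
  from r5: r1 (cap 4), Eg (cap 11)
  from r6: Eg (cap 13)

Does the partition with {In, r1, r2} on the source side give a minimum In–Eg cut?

Yes — it is a minimum cut (capacity 12).

Given cut capacity: 7 + 5 = 12.
Augment In→r1→r3→r4→Eg: bottleneck 7, flow now 7.
Augment In→r2→r3→r4→Eg: bottleneck 2, flow now 9.
Augment In→r2→r3→r5→Eg: bottleneck 3, flow now 12.
No augmenting path remains; maximum flow = 12.
Cut capacity 12 equals the max flow, so it is a minimum cut.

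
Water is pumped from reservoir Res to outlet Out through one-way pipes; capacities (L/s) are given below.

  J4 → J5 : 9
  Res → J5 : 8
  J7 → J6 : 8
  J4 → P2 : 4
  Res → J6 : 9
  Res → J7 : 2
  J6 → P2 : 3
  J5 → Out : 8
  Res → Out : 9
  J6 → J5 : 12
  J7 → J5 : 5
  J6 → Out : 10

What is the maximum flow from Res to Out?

Augment Res→Out: bottleneck 9, flow now 9.
Augment Res→J6→Out: bottleneck 9, flow now 18.
Augment Res→J5→Out: bottleneck 8, flow now 26.
Augment Res→J7→J6→Out: bottleneck 1, flow now 27.
No augmenting path remains; maximum flow = 27.
In the residual graph, reachable from Res: {Res, J7, J6, J5, P2}.
Min-cut edges: Res→Out (9), J6→Out (10), J5→Out (8); capacity 9 + 10 + 8 = 27.
This cut is saturated, so no flow can exceed 27.

27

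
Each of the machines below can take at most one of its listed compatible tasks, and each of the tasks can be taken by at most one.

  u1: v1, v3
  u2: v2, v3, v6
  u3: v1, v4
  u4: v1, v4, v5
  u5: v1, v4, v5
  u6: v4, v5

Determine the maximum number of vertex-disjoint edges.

Unit-capacity flow: source→left, listed edges, right→sink; max matching = max flow.
Augmenting path u1→v1 (+1); matched 1.
Augmenting path u2→v2 (+1); matched 2.
Augmenting path u3→v4 (+1); matched 3.
Augmenting path u4→v5 (+1); matched 4.
Augmenting path u5→v1→u1→v3 (+1); matched 5.
No augmenting path remains; maximum matching = 5.
König certificate: {u1, u2, v1, v4, v5} is a vertex cover of size 5 (every listed pair touches it), so no matching can be larger.

5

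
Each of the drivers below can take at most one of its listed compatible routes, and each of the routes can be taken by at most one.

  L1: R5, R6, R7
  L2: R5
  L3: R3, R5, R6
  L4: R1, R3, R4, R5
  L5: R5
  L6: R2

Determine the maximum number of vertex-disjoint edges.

Unit-capacity flow: source→left, listed edges, right→sink; max matching = max flow.
Augmenting path L1→R5 (+1); matched 1.
Augmenting path L3→R3 (+1); matched 2.
Augmenting path L4→R1 (+1); matched 3.
Augmenting path L6→R2 (+1); matched 4.
Augmenting path L2→R5→L1→R6 (+1); matched 5.
No augmenting path remains; maximum matching = 5.
König certificate: {L1, L3, L4, L6, R5} is a vertex cover of size 5 (every listed pair touches it), so no matching can be larger.

5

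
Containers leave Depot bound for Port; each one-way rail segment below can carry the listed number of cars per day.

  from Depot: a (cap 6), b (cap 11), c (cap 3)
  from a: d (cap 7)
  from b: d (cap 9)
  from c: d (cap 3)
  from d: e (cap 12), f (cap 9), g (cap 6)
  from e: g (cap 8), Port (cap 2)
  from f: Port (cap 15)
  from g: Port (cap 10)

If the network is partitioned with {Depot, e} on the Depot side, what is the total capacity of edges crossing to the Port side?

Edges leaving {Depot, e}: Depot→a (6), Depot→b (11), Depot→c (3), e→g (8), e→Port (2).
Cut capacity = 6 + 11 + 3 + 8 + 2 = 30.

30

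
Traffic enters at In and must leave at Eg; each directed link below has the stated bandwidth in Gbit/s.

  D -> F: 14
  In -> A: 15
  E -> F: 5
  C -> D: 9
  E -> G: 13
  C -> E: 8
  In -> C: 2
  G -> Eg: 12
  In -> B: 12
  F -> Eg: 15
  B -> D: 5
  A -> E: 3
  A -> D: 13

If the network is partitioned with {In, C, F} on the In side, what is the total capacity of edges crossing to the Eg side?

59

Edges leaving {In, C, F}: In→A (15), In→B (12), C→D (9), C→E (8), F→Eg (15).
Cut capacity = 15 + 12 + 9 + 8 + 15 = 59.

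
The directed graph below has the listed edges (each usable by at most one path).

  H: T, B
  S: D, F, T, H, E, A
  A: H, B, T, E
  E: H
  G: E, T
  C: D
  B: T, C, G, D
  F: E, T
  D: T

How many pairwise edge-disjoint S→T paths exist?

Assign every edge capacity 1; by Menger, the answer equals the max flow.
Path S→T (+1); total 1.
Path S→A→T (+1); total 2.
Path S→D→T (+1); total 3.
Path S→F→T (+1); total 4.
Path S→H→T (+1); total 5.
Path S→E→H→B→T (+1); total 6.
No residual S→T path; max flow = 6.
Certifying cut of size 6: {S→A, S→D, S→E, S→F, S→H, S→T}.

6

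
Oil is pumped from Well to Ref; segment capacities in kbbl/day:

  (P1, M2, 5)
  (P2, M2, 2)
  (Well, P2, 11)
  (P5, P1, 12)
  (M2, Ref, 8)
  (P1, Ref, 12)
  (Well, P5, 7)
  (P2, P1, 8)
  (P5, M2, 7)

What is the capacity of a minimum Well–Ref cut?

Augment Well→P2→P1→Ref: bottleneck 8, flow now 8.
Augment Well→P2→M2→Ref: bottleneck 2, flow now 10.
Augment Well→P5→P1→Ref: bottleneck 4, flow now 14.
Augment Well→P5→M2→Ref: bottleneck 3, flow now 17.
No augmenting path remains; maximum flow = 17.
By max-flow min-cut, the minimum cut capacity equals the max flow.
In the residual graph, reachable from Well: {Well, P2}.
Min-cut edges: Well→P5 (7), P2→P1 (8), P2→M2 (2); capacity 7 + 8 + 2 = 17.

17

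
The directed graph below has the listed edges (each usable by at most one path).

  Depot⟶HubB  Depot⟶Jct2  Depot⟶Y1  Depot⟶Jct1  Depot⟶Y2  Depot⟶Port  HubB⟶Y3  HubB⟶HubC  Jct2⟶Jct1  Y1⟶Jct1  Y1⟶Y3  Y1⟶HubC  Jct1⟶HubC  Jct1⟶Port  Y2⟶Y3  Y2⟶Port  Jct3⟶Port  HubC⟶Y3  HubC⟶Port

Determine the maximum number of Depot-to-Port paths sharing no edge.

Assign every edge capacity 1; by Menger, the answer equals the max flow.
Path Depot→Port (+1); total 1.
Path Depot→Jct1→Port (+1); total 2.
Path Depot→Y2→Port (+1); total 3.
Path Depot→HubB→HubC→Port (+1); total 4.
No residual Depot→Port path; max flow = 4.
Certifying cut of size 4: {Depot→Port, Depot→Y2, HubC→Port, Jct1→Port}.

4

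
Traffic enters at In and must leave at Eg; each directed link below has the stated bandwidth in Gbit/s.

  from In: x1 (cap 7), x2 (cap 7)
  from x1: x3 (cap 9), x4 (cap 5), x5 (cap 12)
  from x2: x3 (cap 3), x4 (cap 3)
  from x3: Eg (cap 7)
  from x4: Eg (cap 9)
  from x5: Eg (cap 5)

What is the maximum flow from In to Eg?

13

Augment In→x1→x3→Eg: bottleneck 7, flow now 7.
Augment In→x2→x4→Eg: bottleneck 3, flow now 10.
Augment In→x2→x3→x1→x4→Eg: bottleneck 3, flow now 13. (uses reverse residual edge)
No augmenting path remains; maximum flow = 13.
In the residual graph, reachable from In: {In, x2}.
Min-cut edges: In→x1 (7), x2→x3 (3), x2→x4 (3); capacity 7 + 3 + 3 = 13.
This cut is saturated, so no flow can exceed 13.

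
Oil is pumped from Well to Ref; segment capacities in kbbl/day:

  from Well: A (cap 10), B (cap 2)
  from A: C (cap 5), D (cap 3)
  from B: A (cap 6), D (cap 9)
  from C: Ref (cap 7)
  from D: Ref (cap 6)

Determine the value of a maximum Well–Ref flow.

Augment Well→A→C→Ref: bottleneck 5, flow now 5.
Augment Well→A→D→Ref: bottleneck 3, flow now 8.
Augment Well→B→D→Ref: bottleneck 2, flow now 10.
No augmenting path remains; maximum flow = 10.
In the residual graph, reachable from Well: {Well, A}.
Min-cut edges: Well→B (2), A→C (5), A→D (3); capacity 2 + 5 + 3 = 10.
This cut is saturated, so no flow can exceed 10.

10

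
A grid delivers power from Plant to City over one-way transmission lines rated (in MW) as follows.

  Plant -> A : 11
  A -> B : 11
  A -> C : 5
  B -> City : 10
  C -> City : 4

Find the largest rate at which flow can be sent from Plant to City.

11

Augment Plant→A→B→City: bottleneck 10, flow now 10.
Augment Plant→A→C→City: bottleneck 1, flow now 11.
No augmenting path remains; maximum flow = 11.
In the residual graph, reachable from Plant: {Plant}.
Min-cut edges: Plant→A (11); capacity 11 = 11.
This cut is saturated, so no flow can exceed 11.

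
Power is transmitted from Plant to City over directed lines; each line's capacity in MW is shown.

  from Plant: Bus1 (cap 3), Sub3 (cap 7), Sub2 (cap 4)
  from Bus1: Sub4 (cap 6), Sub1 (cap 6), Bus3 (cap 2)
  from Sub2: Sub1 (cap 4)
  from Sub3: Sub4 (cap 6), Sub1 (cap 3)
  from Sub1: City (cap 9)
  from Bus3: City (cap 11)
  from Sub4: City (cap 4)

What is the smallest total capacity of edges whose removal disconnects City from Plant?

14

Augment Plant→Bus1→Sub1→City: bottleneck 3, flow now 3.
Augment Plant→Sub2→Sub1→City: bottleneck 4, flow now 7.
Augment Plant→Sub3→Sub1→City: bottleneck 2, flow now 9.
Augment Plant→Sub3→Sub4→City: bottleneck 4, flow now 13.
Augment Plant→Sub3→Sub1→Bus1→Bus3→City: bottleneck 1, flow now 14. (uses reverse residual edge)
No augmenting path remains; maximum flow = 14.
By max-flow min-cut, the minimum cut capacity equals the max flow.
In the residual graph, reachable from Plant: {Plant}.
Min-cut edges: Plant→Bus1 (3), Plant→Sub2 (4), Plant→Sub3 (7); capacity 3 + 4 + 7 = 14.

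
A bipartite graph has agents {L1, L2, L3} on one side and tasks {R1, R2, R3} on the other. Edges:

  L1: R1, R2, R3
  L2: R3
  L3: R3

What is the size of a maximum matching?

2

Unit-capacity flow: source→left, listed edges, right→sink; max matching = max flow.
Augmenting path L1→R1 (+1); matched 1.
Augmenting path L2→R3 (+1); matched 2.
No augmenting path remains; maximum matching = 2.
König certificate: {L1, R3} is a vertex cover of size 2 (every listed pair touches it), so no matching can be larger.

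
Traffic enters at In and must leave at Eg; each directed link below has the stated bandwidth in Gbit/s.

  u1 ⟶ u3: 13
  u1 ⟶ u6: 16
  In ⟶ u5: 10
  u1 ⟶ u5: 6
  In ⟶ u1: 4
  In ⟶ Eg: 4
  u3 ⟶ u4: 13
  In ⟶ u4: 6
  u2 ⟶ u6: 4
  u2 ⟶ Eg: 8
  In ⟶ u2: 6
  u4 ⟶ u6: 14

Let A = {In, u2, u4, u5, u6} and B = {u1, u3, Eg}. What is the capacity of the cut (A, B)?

16

Edges leaving {In, u2, u4, u5, u6}: In→u1 (4), In→Eg (4), u2→Eg (8).
Cut capacity = 4 + 4 + 8 = 16.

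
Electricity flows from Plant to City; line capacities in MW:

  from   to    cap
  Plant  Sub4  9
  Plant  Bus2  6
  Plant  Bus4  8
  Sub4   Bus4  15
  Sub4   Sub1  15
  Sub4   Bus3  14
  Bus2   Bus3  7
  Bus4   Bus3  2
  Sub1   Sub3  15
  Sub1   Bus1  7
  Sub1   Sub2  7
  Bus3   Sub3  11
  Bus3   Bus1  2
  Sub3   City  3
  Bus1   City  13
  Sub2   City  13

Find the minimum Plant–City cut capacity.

Augment Plant→Sub4→Sub1→Sub3→City: bottleneck 3, flow now 3.
Augment Plant→Sub4→Sub1→Bus1→City: bottleneck 6, flow now 9.
Augment Plant→Bus2→Bus3→Bus1→City: bottleneck 2, flow now 11.
Augment Plant→Bus2→Bus3→Sub3→Sub1→Bus1→City: bottleneck 1, flow now 12. (uses reverse residual edge)
Augment Plant→Bus2→Bus3→Sub3→Sub1→Sub2→City: bottleneck 2, flow now 14. (uses reverse residual edge)
No augmenting path remains; maximum flow = 14.
By max-flow min-cut, the minimum cut capacity equals the max flow.
In the residual graph, reachable from Plant: {Plant, Bus2, Bus4, Bus3, Sub3}.
Min-cut edges: Plant→Sub4 (9), Bus3→Bus1 (2), Sub3→City (3); capacity 9 + 2 + 3 = 14.

14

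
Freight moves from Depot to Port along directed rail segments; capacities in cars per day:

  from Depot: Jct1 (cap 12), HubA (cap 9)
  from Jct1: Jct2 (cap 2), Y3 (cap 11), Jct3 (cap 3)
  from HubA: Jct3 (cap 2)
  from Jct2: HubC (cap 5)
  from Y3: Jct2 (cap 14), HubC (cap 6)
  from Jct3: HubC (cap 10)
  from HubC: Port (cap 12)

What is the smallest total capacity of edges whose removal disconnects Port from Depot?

12

Augment Depot→Jct1→Jct2→HubC→Port: bottleneck 2, flow now 2.
Augment Depot→Jct1→Y3→HubC→Port: bottleneck 6, flow now 8.
Augment Depot→Jct1→Jct3→HubC→Port: bottleneck 3, flow now 11.
Augment Depot→HubA→Jct3→HubC→Port: bottleneck 1, flow now 12.
No augmenting path remains; maximum flow = 12.
By max-flow min-cut, the minimum cut capacity equals the max flow.
In the residual graph, reachable from Depot: {Depot, Jct1, HubA, Jct2, Y3, Jct3, HubC}.
Min-cut edges: HubC→Port (12); capacity 12 = 12.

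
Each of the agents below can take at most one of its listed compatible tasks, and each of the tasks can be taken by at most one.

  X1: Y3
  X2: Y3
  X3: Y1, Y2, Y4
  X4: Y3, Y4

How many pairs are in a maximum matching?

Unit-capacity flow: source→left, listed edges, right→sink; max matching = max flow.
Augmenting path X1→Y3 (+1); matched 1.
Augmenting path X3→Y1 (+1); matched 2.
Augmenting path X4→Y4 (+1); matched 3.
No augmenting path remains; maximum matching = 3.
König certificate: {X3, X4, Y3} is a vertex cover of size 3 (every listed pair touches it), so no matching can be larger.

3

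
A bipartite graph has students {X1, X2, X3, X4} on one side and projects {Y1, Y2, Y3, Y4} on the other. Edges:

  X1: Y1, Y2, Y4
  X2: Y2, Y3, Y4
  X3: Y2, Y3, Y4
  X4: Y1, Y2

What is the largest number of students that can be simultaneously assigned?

4

Unit-capacity flow: source→left, listed edges, right→sink; max matching = max flow.
Augmenting path X1→Y1 (+1); matched 1.
Augmenting path X2→Y2 (+1); matched 2.
Augmenting path X3→Y3 (+1); matched 3.
Augmenting path X4→Y1→X1→Y4 (+1); matched 4.
No augmenting path remains; maximum matching = 4.
König certificate: {X1, X2, X3, X4} is a vertex cover of size 4 (every listed pair touches it), so no matching can be larger.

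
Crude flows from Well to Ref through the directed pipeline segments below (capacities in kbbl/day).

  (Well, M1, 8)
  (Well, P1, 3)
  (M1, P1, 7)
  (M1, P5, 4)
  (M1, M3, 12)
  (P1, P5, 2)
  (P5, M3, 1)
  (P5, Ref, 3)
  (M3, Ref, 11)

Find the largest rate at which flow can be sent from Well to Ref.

10

Augment Well→M1→P5→Ref: bottleneck 3, flow now 3.
Augment Well→M1→M3→Ref: bottleneck 5, flow now 8.
Augment Well→P1→P5→M3→Ref: bottleneck 1, flow now 9.
Augment Well→P1→P5→M1→M3→Ref: bottleneck 1, flow now 10. (uses reverse residual edge)
No augmenting path remains; maximum flow = 10.
In the residual graph, reachable from Well: {Well, P1}.
Min-cut edges: Well→M1 (8), P1→P5 (2); capacity 8 + 2 = 10.
This cut is saturated, so no flow can exceed 10.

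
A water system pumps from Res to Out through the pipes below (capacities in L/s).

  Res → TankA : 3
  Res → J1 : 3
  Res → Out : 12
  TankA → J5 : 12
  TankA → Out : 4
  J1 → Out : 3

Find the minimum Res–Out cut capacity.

18

Augment Res→Out: bottleneck 12, flow now 12.
Augment Res→TankA→Out: bottleneck 3, flow now 15.
Augment Res→J1→Out: bottleneck 3, flow now 18.
No augmenting path remains; maximum flow = 18.
By max-flow min-cut, the minimum cut capacity equals the max flow.
In the residual graph, reachable from Res: {Res}.
Min-cut edges: Res→TankA (3), Res→J1 (3), Res→Out (12); capacity 3 + 3 + 12 = 18.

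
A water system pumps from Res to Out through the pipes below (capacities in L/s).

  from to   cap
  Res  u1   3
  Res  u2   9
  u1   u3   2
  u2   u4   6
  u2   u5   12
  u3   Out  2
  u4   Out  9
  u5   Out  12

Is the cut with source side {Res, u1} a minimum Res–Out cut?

Given cut capacity: 9 + 2 = 11.
Augment Res→u1→u3→Out: bottleneck 2, flow now 2.
Augment Res→u2→u4→Out: bottleneck 6, flow now 8.
Augment Res→u2→u5→Out: bottleneck 3, flow now 11.
No augmenting path remains; maximum flow = 11.
Cut capacity 11 equals the max flow, so it is a minimum cut.

Yes — it is a minimum cut (capacity 11).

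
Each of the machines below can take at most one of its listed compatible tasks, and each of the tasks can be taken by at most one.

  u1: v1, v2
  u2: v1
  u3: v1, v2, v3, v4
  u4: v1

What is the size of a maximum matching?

3

Unit-capacity flow: source→left, listed edges, right→sink; max matching = max flow.
Augmenting path u1→v1 (+1); matched 1.
Augmenting path u3→v2 (+1); matched 2.
Augmenting path u2→v1→u1→v2→u3→v3 (+1); matched 3.
No augmenting path remains; maximum matching = 3.
König certificate: {u1, u3, v1} is a vertex cover of size 3 (every listed pair touches it), so no matching can be larger.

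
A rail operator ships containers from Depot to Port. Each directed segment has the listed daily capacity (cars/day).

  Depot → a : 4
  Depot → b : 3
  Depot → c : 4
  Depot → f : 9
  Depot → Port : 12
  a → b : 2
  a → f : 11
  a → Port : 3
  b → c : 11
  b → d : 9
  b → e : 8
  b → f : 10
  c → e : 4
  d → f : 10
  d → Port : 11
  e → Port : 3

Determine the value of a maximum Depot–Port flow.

Augment Depot→Port: bottleneck 12, flow now 12.
Augment Depot→a→Port: bottleneck 3, flow now 15.
Augment Depot→b→d→Port: bottleneck 3, flow now 18.
Augment Depot→c→e→Port: bottleneck 3, flow now 21.
Augment Depot→a→b→d→Port: bottleneck 1, flow now 22.
No augmenting path remains; maximum flow = 22.
In the residual graph, reachable from Depot: {Depot, c, e, f}.
Min-cut edges: Depot→a (4), Depot→b (3), Depot→Port (12), e→Port (3); capacity 4 + 3 + 12 + 3 = 22.
This cut is saturated, so no flow can exceed 22.

22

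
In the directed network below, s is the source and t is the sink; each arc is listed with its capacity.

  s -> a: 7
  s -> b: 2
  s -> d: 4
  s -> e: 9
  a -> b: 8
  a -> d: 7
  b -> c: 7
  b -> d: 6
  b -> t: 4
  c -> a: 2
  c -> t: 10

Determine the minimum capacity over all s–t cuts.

Augment s→b→t: bottleneck 2, flow now 2.
Augment s→a→b→t: bottleneck 2, flow now 4.
Augment s→a→b→c→t: bottleneck 5, flow now 9.
No augmenting path remains; maximum flow = 9.
By max-flow min-cut, the minimum cut capacity equals the max flow.
In the residual graph, reachable from s: {s, d, e}.
Min-cut edges: s→a (7), s→b (2); capacity 7 + 2 = 9.

9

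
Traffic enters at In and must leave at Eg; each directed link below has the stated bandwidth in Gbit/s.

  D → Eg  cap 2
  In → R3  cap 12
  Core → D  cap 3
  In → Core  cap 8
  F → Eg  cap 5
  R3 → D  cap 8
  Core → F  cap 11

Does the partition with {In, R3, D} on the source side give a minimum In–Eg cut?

No — its capacity is 10, but the minimum cut has capacity 7.

Given cut capacity: 8 + 2 = 10.
Augment In→R3→D→Eg: bottleneck 2, flow now 2.
Augment In→Core→F→Eg: bottleneck 5, flow now 7.
No augmenting path remains; maximum flow = 7.
In the residual graph, reachable from In: {In, R3, Core, D, F}.
Min-cut edges: D→Eg (2), F→Eg (5); capacity 2 + 5 = 7.
Cut capacity 10 exceeds the max flow 7, so it is not minimum.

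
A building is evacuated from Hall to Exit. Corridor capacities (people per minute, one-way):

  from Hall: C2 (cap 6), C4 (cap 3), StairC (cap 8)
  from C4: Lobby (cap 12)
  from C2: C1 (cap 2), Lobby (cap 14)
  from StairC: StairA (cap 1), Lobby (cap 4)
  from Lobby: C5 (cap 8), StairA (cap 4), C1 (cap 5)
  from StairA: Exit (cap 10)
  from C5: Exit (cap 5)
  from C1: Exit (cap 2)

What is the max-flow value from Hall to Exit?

Augment Hall→C2→C1→Exit: bottleneck 2, flow now 2.
Augment Hall→StairC→StairA→Exit: bottleneck 1, flow now 3.
Augment Hall→C4→Lobby→StairA→Exit: bottleneck 3, flow now 6.
Augment Hall→C2→Lobby→StairA→Exit: bottleneck 1, flow now 7.
Augment Hall→C2→Lobby→C5→Exit: bottleneck 3, flow now 10.
Augment Hall→StairC→Lobby→C5→Exit: bottleneck 2, flow now 12.
No augmenting path remains; maximum flow = 12.
In the residual graph, reachable from Hall: {Hall, C4, C2, StairC, Lobby, C5, C1}.
Min-cut edges: StairC→StairA (1), Lobby→StairA (4), C5→Exit (5), C1→Exit (2); capacity 1 + 4 + 5 + 2 = 12.
This cut is saturated, so no flow can exceed 12.

12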